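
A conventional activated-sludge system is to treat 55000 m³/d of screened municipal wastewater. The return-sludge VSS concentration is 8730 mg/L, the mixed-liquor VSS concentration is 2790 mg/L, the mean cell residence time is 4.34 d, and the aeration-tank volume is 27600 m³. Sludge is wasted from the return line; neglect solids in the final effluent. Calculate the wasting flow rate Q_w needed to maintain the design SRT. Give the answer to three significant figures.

Q_w ≈ 2030 m³/d

Wasting from the return line (neglecting effluent solids): Q_w = V·X / (θ_c·X_r) = 27600 × 2790 / (4.34 × 8730) = 2032 m³/d.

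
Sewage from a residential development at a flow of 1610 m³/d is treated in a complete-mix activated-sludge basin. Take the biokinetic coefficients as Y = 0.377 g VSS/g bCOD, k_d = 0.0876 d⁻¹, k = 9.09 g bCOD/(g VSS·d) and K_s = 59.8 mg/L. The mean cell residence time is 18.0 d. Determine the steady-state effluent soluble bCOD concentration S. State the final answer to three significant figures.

S ≈ 2.61 mg/L

For a completely mixed reactor with recycle the Lawrence–McCarty relation gives S = K_s·(1 + k_d·θ_c) / [θ_c·(Y·k − k_d) − 1] = 59.8 × (1 + 0.0876 × 18.0) / [18.0 × (0.377 × 9.09 − 0.0876) − 1] = 154.1 / 59.11 = 2.607 mg/L.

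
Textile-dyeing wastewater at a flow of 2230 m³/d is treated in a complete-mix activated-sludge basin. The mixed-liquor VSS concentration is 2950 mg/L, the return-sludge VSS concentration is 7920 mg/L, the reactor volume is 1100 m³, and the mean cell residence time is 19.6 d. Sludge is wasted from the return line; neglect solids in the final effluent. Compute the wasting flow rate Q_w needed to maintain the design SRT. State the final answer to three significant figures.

Q_w ≈ 20.9 m³/d

θ_c = V·X/(Q_w·X_r) when wasting from the recycle, so Q_w = V·X/(θ_c·X_r) = 1100 × 2950 / (19.6 × 7920) = 20.90 m³/d.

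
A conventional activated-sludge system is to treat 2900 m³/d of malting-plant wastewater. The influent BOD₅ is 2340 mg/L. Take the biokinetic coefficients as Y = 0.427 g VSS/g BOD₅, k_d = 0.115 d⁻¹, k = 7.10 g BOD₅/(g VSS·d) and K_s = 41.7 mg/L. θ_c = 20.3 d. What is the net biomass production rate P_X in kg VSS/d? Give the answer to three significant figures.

P_X ≈ 868 kg VSS/d

For a completely mixed reactor with recycle the Lawrence–McCarty relation gives S = K_s·(1 + k_d·θ_c) / [θ_c·(Y·k − k_d) − 1] = 41.7 × (1 + 0.115 × 20.3) / [20.3 × (0.427 × 7.10 − 0.115) − 1] = 139.0 / 58.21 = 2.389 mg/L.
Correct the yield for decay: Y_obs = Y/(1 + k_d θ_c) = 0.427 / (1 + 0.115 × 20.3) = 0.427 / 3.335 = 0.1281.
Substrate removed = Q·(S₀ − S) = 2900 m³/d × (2340 − 2.39) g/m³ = 6.78×10^6 g/d = 6779 kg/d.
So the net sludge growth is P_X = 0.1281 × 6779 = 868.1 kg VSS/d.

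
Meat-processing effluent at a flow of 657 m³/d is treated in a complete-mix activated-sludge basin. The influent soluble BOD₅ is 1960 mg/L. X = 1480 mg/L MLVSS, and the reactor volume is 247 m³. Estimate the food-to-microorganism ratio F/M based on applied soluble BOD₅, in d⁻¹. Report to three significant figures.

F/M ≈ 3.52 d⁻¹

Food-to-microorganism ratio F/M = Q S₀ / (V X) = 657 × 1960 / (247.0 × 1480) = 3.523 d⁻¹.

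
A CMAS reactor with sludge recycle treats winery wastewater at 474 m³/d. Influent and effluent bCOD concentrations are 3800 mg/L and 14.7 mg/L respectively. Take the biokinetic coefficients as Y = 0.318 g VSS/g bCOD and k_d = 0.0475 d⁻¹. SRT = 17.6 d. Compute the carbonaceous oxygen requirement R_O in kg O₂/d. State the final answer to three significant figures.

Observed yield with endogenous decay: Y_obs = Y / (1 + k_d·θ_c) = 0.318 / (1 + 0.0475 × 17.6) = 0.318 / 1.836 = 0.1732 g VSS/g bCOD.
Mass of bCOD removed per day: Q(S₀ − S) = 474 × 3785 g/m³ = 1794 kg/d.
P_X = Y_obs·Q·(S₀ − S) = 0.1732 × 1794 = 310.8 kg VSS/d.
R_O = Q·(S₀ − S) − 1.42·P_X = 1794 − 1.42 × 310.8 = 1353 kg O₂/d.

R_O ≈ 1350 kg O₂/d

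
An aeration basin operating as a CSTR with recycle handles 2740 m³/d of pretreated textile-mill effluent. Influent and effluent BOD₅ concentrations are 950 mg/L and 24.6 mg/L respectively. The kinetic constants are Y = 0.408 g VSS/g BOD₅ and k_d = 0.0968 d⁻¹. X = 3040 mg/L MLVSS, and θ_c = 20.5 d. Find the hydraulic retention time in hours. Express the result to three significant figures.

τ ≈ 20.5 h

Steady-state biomass mass balance: V·X·(1 + k_d·θ_c) = Y·Q·(S₀ − S)·θ_c, so V = 0.408 × 2740 × (950 − 24.6) × 20.5 / [3040 × (1 + 0.0968 × 20.5)] = 2.12×10^7 / 9073 = 2338 m³.
HRT = V/Q = 2338 m³ / 2740 m³·d⁻¹ = 0.8531 d × 24 = 20.48 h.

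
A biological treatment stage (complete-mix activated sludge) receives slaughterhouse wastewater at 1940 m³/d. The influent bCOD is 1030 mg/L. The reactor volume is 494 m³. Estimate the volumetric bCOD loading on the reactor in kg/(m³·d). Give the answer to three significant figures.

L_v = Q S₀ / V = 1940 × 1030 × 10⁻³ / 494.0 = 4.045 kg/(m³·d).

L_v ≈ 4.04 kg bCOD/(m³·d)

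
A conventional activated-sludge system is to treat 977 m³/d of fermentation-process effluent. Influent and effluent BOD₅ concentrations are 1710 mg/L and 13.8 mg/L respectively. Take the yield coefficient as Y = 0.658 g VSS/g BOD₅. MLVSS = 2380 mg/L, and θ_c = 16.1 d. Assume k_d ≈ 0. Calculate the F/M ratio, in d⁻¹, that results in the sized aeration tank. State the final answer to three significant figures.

With k_d = 0 the design equation reduces to V = Y Q (S₀−S) θ_c / X = 0.658 × 977 × (1710 − 13.8) × 16.1 / 2380 = 7376 m³.
F/M = applied load / biomass = Q·S₀/(V·X) = 977 × 1710 / (7376 × 2380) = 0.09516 d⁻¹.

F/M ≈ 0.0952 d⁻¹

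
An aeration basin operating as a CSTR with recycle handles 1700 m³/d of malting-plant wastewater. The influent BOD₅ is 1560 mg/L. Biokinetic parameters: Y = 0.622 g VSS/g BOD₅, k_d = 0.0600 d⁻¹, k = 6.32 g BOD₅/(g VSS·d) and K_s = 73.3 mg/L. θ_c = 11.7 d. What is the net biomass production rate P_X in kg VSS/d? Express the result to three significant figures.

Effluent substrate depends only on kinetics and SRT: S = K_s(1 + k_d θ_c) / [θ_c(Yk − k_d) − 1] = 73.3 × (1 + 0.0600 × 11.7) / [11.7 × (0.622 × 6.32 − 0.0600) − 1] = 124.8 / 44.29 = 2.817 mg/L.
Correct the yield for decay: Y_obs = Y/(1 + k_d θ_c) = 0.622 / (1 + 0.0600 × 11.7) = 0.622 / 1.702 = 0.3655.
ΔS = 1560 − 2.82 = 1557 mg/L, so the substrate removal rate is 1700 × 1557/1000 = 2647 kg BOD₅/d.
P_X = Y_obs · Q(S₀ − S) = 0.3655 × 2647 = 967.4 kg VSS/d.

P_X ≈ 967 kg VSS/d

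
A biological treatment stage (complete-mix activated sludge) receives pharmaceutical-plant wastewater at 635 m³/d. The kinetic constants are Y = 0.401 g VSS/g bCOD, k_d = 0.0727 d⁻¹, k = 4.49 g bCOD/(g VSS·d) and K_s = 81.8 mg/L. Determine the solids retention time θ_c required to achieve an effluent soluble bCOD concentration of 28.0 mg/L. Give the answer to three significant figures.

θ_c ≈ 2.59 d

Specific growth rate at S = 28.0 mg/L: μ = YkS/(K_s+S) = 0.401·4.49·28.0/(81.8+28.0) = 0.4591 d⁻¹.
1/θ_c = 0.4591 − 0.0727 = 0.3864 d⁻¹, so θ_c = 2.588 d.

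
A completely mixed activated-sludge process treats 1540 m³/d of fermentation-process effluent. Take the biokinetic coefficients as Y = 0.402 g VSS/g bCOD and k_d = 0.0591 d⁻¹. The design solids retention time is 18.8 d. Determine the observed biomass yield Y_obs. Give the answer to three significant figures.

Observed yield with endogenous decay: Y_obs = Y / (1 + k_d·θ_c) = 0.402 / (1 + 0.0591 × 18.8) = 0.402 / 2.111 = 0.1904 g VSS/g bCOD.

Y_obs ≈ 0.190 g VSS/g bCOD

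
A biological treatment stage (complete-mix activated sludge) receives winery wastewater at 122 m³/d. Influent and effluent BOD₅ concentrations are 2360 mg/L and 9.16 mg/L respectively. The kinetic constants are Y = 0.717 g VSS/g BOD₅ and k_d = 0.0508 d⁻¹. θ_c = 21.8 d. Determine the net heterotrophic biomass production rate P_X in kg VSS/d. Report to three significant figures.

P_X ≈ 97.6 kg VSS/d

Y_obs = Y / (1 + k_d θ_c) = 0.717 / (1 + 0.0508 × 21.8) = 0.717 / 2.107 = 0.3402.
Substrate removed = Q·(S₀ − S) = 122 m³/d × (2360 − 9.16) g/m³ = 2.87×10^5 g/d = 286.8 kg/d.
P_X = Y_obs · Q(S₀ − S) = 0.3402 × 286.8 = 97.58 kg VSS/d.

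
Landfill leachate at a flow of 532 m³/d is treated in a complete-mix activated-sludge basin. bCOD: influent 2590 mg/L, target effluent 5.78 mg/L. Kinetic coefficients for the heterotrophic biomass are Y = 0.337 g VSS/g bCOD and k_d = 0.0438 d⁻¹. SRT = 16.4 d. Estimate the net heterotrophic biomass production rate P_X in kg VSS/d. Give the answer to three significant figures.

P_X ≈ 270 kg VSS/d

Correct the yield for decay: Y_obs = Y/(1 + k_d θ_c) = 0.337 / (1 + 0.0438 × 16.4) = 0.337 / 1.718 = 0.1961.
Substrate removed = Q·(S₀ − S) = 532 m³/d × (2590 − 5.78) g/m³ = 1.37×10^6 g/d = 1375 kg/d.
So the net sludge growth is P_X = 0.1961 × 1375 = 269.6 kg VSS/d.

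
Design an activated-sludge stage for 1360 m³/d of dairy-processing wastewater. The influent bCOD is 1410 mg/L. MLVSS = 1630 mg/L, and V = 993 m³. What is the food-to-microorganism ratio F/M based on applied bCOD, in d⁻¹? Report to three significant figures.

F/M ≈ 1.18 d⁻¹

F/M = applied load / biomass = Q·S₀/(V·X) = 1360 × 1410 / (993.0 × 1630) = 1.185 d⁻¹.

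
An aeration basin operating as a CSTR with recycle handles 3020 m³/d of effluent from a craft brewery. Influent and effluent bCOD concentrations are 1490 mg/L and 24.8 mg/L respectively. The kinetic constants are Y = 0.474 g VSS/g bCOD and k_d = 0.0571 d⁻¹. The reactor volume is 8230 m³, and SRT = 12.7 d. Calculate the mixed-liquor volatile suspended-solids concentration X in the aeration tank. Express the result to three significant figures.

X ≈ 1880 mg/L

From V·X·(1 + k_d·θ_c) = Y·Q·(S₀ − S)·θ_c: X = 0.474 × 3020 × (1490 − 24.8) × 12.7 / [8230 × (1 + 0.0571 × 12.7)] = 1876 mg/L.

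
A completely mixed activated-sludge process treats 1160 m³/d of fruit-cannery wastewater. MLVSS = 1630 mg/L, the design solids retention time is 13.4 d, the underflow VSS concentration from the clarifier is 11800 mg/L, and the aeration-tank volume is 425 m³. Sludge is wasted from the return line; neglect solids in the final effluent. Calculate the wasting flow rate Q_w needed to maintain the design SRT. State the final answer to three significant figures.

Q_w ≈ 4.38 m³/d

Wasting from the return line (neglecting effluent solids): Q_w = V·X / (θ_c·X_r) = 425.0 × 1630 / (13.4 × 11800) = 4.381 m³/d.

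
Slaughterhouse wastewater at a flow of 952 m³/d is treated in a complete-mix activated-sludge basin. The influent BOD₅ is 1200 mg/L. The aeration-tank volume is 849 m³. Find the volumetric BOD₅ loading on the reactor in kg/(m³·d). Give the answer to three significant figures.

L_v ≈ 1.35 kg BOD₅/(m³·d)

L_v = Q S₀ / V = 952 × 1200 × 10⁻³ / 849.0 = 1.346 kg/(m³·d).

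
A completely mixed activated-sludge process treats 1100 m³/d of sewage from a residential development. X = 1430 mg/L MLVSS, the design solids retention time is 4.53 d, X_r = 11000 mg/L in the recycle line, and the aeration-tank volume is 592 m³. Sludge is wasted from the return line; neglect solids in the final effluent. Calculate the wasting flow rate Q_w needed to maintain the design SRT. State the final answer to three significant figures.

θ_c = V·X/(Q_w·X_r) when wasting from the recycle, so Q_w = V·X/(θ_c·X_r) = 592.0 × 1430 / (4.53 × 11000) = 16.99 m³/d.

Q_w ≈ 17.0 m³/d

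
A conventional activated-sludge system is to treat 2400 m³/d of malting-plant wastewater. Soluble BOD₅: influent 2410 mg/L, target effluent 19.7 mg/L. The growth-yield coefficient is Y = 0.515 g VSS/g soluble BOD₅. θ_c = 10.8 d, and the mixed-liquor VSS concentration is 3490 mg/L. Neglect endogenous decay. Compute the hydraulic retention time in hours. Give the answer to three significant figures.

τ ≈ 91.4 h

V·X = Y·Q·ΔS·θ_c gives V = 0.515 × 2400 × (2410 − 19.7) × 10.8 / 3490 = 9143 m³.
Hydraulic retention time τ = V/Q = 9143 / 2400 = 3.809 d = 91.43 h.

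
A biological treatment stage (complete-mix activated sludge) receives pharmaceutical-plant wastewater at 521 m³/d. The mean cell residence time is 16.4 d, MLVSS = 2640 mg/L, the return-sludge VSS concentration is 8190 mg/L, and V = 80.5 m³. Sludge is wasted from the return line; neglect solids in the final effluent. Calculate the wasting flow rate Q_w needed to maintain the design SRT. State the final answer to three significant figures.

Q_w ≈ 1.58 m³/d

Q_w = (V·X)/(θ_c X_r) = 80.50 × 2640 / (16.4 × 8190) = 1.582 m³/d.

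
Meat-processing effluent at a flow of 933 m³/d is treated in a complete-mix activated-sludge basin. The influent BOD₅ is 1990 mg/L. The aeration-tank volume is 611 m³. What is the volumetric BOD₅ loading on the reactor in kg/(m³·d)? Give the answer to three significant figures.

Volumetric loading L_v = Q·S₀ / V = 933 × 1990 g/m³ / 611.0 m³ = 3039 g/(m³·d) = 3.039 kg BOD₅/(m³·d).

L_v ≈ 3.04 kg BOD₅/(m³·d)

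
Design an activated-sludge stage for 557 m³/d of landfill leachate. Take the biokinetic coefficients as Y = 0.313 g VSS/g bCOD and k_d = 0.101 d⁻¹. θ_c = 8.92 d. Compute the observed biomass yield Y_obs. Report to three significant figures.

Y_obs ≈ 0.165 g VSS/g bCOD

Y_obs = Y / (1 + k_d θ_c) = 0.313 / (1 + 0.101 × 8.92) = 0.313 / 1.901 = 0.1647.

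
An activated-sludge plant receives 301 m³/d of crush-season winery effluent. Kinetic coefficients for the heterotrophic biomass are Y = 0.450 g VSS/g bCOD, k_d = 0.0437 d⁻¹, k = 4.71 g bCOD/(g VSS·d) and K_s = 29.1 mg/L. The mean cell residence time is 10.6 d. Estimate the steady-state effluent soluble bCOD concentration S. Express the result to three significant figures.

S ≈ 2.03 mg/L

For a completely mixed reactor with recycle the Lawrence–McCarty relation gives S = K_s·(1 + k_d·θ_c) / [θ_c·(Y·k − k_d) − 1] = 29.1 × (1 + 0.0437 × 10.6) / [10.6 × (0.450 × 4.71 − 0.0437) − 1] = 42.58 / 21.00 = 2.027 mg/L.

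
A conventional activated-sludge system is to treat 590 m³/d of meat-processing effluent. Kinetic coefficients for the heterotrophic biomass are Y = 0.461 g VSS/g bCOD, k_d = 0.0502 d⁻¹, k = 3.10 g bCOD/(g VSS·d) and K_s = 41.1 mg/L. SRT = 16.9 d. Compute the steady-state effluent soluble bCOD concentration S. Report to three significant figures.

S ≈ 3.41 mg/L

Effluent substrate depends only on kinetics and SRT: S = K_s(1 + k_d θ_c) / [θ_c(Yk − k_d) − 1] = 41.1 × (1 + 0.0502 × 16.9) / [16.9 × (0.461 × 3.10 − 0.0502) − 1] = 75.97 / 22.30 = 3.406 mg/L.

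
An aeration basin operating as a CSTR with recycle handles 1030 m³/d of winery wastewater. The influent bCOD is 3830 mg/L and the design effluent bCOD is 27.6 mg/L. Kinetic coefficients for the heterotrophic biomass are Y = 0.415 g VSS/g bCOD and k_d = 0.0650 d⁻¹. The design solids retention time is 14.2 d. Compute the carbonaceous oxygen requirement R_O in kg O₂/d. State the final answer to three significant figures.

R_O ≈ 2720 kg O₂/d

Correct the yield for decay: Y_obs = Y/(1 + k_d θ_c) = 0.415 / (1 + 0.0650 × 14.2) = 0.415 / 1.923 = 0.2158.
Substrate removed = Q·(S₀ − S) = 1030 m³/d × (3830 − 27.6) g/m³ = 3.92×10^6 g/d = 3916 kg/d.
P_X = Y_obs·Q·(S₀ − S) = 0.2158 × 3916 = 845.2 kg VSS/d.
R_O = Q·ΔS − 1.42 P_X = 3916 − 1200 = 2716 kg O₂/d.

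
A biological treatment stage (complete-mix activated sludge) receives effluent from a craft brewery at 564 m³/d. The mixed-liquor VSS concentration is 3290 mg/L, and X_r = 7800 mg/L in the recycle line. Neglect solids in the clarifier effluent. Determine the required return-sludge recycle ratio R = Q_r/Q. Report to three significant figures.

R ≈ 0.729

R = Q_r/Q = X/(X_r − X) = 3290 / (7800 − 3290) = 0.7295.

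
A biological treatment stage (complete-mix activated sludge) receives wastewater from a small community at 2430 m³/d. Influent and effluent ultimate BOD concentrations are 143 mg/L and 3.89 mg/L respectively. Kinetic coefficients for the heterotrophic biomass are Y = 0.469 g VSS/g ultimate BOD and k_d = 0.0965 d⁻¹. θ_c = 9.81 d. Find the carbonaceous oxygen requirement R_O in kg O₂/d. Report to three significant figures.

R_O ≈ 222 kg O₂/d

Correct the yield for decay: Y_obs = Y/(1 + k_d θ_c) = 0.469 / (1 + 0.0965 × 9.81) = 0.469 / 1.947 = 0.2409.
Mass of ultimate BOD removed per day: Q(S₀ − S) = 2430 × 139.1 g/m³ = 338.0 kg/d.
P_X = Y_obs·Q·(S₀ − S) = 0.2409 × 338.0 = 81.44 kg VSS/d.
R_O = Q·(S₀ − S) − 1.42·P_X = 338.0 − 1.42 × 81.44 = 222.4 kg O₂/d.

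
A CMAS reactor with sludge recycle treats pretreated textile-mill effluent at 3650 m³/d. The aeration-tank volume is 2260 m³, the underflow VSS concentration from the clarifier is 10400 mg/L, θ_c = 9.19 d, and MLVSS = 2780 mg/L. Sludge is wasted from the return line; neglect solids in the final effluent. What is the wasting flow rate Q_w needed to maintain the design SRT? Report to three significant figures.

Q_w ≈ 65.7 m³/d

θ_c = V·X/(Q_w·X_r) when wasting from the recycle, so Q_w = V·X/(θ_c·X_r) = 2260 × 2780 / (9.19 × 10400) = 65.74 m³/d.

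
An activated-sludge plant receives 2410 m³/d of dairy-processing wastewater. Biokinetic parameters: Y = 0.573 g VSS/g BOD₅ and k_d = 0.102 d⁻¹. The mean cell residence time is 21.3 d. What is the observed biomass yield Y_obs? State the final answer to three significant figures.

Y_obs ≈ 0.181 g VSS/g BOD₅

Observed yield with endogenous decay: Y_obs = Y / (1 + k_d·θ_c) = 0.573 / (1 + 0.102 × 21.3) = 0.573 / 3.173 = 0.1806 g VSS/g BOD₅.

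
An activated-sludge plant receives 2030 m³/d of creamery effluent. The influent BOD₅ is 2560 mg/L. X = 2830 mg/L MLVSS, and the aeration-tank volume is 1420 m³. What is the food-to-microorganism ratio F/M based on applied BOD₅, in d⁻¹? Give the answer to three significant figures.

F/M ≈ 1.29 d⁻¹

F/M = Q·S₀ / (V·X) = 2030 × 2560 / (1420 × 2830) = 1.293 g BOD₅·(g VSS·d)⁻¹.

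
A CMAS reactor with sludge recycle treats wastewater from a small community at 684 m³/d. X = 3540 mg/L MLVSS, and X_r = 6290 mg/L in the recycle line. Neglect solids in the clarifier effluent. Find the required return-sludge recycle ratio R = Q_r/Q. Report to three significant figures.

R ≈ 1.29

Solids balance on the clarifier gives (1+R)X = R·X_r, so R = X/(X_r − X) = 3540 / (6290 − 3540) = 1.287.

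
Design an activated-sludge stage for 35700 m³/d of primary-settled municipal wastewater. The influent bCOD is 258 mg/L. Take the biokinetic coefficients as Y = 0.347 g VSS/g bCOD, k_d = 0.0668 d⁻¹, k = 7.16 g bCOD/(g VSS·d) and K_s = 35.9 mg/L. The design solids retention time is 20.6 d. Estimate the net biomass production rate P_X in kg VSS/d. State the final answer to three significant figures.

From the Monod/SRT balance for a CMAS, S = K_s·(1+k_d θ_c)/[θ_c·(Y k − k_d) − 1] = 35.9 × (1 + 0.0668 × 20.6) / [20.6 × (0.347 × 7.16 − 0.0668) − 1] = 85.30 / 48.81 = 1.748 mg/L.
Correct the yield for decay: Y_obs = Y/(1 + k_d θ_c) = 0.347 / (1 + 0.0668 × 20.6) = 0.347 / 2.376 = 0.1460.
Mass of bCOD removed per day: Q(S₀ − S) = 35700 × 256.2 g/m³ = 9148 kg/d.
Net biomass production P_X = Y_obs × Q·(S₀ − S) = 0.1460 × 9148 = 1336 kg VSS/d.

P_X ≈ 1340 kg VSS/d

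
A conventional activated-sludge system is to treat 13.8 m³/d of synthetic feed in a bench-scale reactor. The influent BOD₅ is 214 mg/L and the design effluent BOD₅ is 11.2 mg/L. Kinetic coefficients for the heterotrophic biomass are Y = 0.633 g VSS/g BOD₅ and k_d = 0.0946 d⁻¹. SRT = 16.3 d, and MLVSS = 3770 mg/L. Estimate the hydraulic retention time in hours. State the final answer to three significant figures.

τ ≈ 5.24 h

Rearranging the biomass balance for a CMAS with decay, V = Y·Q·ΔS·θ_c / [X·(1+k_d θ_c)] = 0.633 × 13.8 × (214 − 11.2) × 16.3 / [3770 × (1 + 0.0946 × 16.3)] = 2.89×10^4 / 9583 = 3.013 m³.
τ = V/Q = 3.013/13.8 = 0.2183 d, or 5.240 h.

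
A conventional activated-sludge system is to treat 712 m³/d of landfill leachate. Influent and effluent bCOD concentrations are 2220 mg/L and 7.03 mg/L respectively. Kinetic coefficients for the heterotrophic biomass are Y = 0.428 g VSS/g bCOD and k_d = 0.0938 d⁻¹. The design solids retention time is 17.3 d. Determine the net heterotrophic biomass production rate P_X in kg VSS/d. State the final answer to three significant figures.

P_X ≈ 257 kg VSS/d

Correct the yield for decay: Y_obs = Y/(1 + k_d θ_c) = 0.428 / (1 + 0.0938 × 17.3) = 0.428 / 2.623 = 0.1632.
Substrate removed = Q·(S₀ − S) = 712 m³/d × (2220 − 7.03) g/m³ = 1.58×10^6 g/d = 1576 kg/d.
Net biomass production P_X = Y_obs × Q·(S₀ − S) = 0.1632 × 1576 = 257.1 kg VSS/d.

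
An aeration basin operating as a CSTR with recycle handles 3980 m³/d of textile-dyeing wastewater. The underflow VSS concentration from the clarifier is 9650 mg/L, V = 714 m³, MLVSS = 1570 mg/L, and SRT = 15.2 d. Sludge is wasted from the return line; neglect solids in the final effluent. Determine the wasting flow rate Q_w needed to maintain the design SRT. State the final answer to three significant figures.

Q_w ≈ 7.64 m³/d

Q_w = (V·X)/(θ_c X_r) = 714.0 × 1570 / (15.2 × 9650) = 7.642 m³/d.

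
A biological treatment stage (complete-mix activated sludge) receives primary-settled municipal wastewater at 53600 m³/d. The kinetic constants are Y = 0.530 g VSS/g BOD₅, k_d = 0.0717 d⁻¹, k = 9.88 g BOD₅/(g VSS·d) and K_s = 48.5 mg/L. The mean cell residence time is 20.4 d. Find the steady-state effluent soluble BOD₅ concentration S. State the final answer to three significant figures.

S ≈ 1.14 mg/L

Effluent substrate depends only on kinetics and SRT: S = K_s(1 + k_d θ_c) / [θ_c(Yk − k_d) − 1] = 48.5 × (1 + 0.0717 × 20.4) / [20.4 × (0.530 × 9.88 − 0.0717) − 1] = 119.4 / 104.4 = 1.145 mg/L.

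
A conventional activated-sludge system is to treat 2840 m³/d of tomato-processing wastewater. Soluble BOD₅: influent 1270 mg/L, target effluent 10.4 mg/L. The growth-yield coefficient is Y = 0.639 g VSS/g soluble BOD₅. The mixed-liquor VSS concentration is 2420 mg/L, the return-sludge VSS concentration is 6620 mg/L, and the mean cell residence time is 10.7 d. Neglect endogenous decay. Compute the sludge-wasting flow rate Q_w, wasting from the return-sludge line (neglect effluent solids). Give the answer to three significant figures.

Biomass mass balance (decay neglected): V·X = Y·Q·(S₀ − S)·θ_c, so V = 0.639 × 2840 × (1270 − 10.4) × 10.7 / 2420 = 10107 m³.
Wasting from the return line (neglecting effluent solids): Q_w = V·X / (θ_c·X_r) = 10107 × 2420 / (10.7 × 6620) = 345.3 m³/d.

Q_w ≈ 345 m³/d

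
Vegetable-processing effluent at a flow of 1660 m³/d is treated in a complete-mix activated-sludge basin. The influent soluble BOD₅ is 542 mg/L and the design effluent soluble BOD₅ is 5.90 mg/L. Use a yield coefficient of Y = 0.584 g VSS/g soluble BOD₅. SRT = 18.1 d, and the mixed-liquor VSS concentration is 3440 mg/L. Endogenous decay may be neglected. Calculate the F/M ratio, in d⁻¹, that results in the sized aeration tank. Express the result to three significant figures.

V·X = Y·Q·ΔS·θ_c gives V = 0.584 × 1660 × (542 − 5.90) × 18.1 / 3440 = 2735 m³.
F/M = Q·S₀ / (V·X) = 1660 × 542 / (2735 × 3440) = 0.09564 g soluble BOD₅·(g VSS·d)⁻¹.

F/M ≈ 0.0956 d⁻¹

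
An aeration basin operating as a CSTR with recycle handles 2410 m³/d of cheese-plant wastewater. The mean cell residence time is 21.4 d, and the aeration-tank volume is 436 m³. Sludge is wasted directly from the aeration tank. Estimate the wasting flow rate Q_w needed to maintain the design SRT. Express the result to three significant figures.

Q_w ≈ 20.4 m³/d

For wasting at MLVSS concentration, Q_w = V/θ_c = 436.0/21.4 = 20.37 m³/d.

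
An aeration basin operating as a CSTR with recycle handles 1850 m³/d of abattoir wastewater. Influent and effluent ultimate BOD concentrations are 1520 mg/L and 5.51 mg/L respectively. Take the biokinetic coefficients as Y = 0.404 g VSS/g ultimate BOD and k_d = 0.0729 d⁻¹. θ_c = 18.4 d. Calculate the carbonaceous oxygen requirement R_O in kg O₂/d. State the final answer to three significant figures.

Correct the yield for decay: Y_obs = Y/(1 + k_d θ_c) = 0.404 / (1 + 0.0729 × 18.4) = 0.404 / 2.341 = 0.1725.
Q·(S₀ − S) = 1850 × (1520 − 5.51) × 10⁻³ = 2802 kg/d removed.
P_X = Y_obs·Q·(S₀ − S) = 0.1725 × 2802 = 483.4 kg VSS/d.
R_O = Q·(S₀ − S) − 1.42·P_X = 2802 − 1.42 × 483.4 = 2115 kg O₂/d.

R_O ≈ 2120 kg O₂/d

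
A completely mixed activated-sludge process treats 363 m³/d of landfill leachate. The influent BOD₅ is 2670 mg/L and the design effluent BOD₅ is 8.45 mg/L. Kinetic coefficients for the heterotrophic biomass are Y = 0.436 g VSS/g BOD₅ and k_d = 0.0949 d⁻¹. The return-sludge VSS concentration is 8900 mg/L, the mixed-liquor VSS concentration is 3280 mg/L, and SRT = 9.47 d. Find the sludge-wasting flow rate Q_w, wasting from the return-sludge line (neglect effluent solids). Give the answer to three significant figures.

Steady-state biomass mass balance: V·X·(1 + k_d·θ_c) = Y·Q·(S₀ − S)·θ_c, so V = 0.436 × 363 × (2670 − 8.45) × 9.47 / [3280 × (1 + 0.0949 × 9.47)] = 3.99×10^6 / 6228 = 640.5 m³.
Q_w = (V·X)/(θ_c X_r) = 640.5 × 3280 / (9.47 × 8900) = 24.93 m³/d.

Q_w ≈ 24.9 m³/d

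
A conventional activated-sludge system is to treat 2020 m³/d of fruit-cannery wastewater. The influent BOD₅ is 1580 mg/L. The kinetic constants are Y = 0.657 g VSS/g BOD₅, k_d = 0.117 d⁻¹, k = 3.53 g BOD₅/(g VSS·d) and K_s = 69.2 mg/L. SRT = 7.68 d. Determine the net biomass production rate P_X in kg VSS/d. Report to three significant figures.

From the Monod/SRT balance for a CMAS, S = K_s·(1+k_d θ_c)/[θ_c·(Y k − k_d) − 1] = 69.2 × (1 + 0.117 × 7.68) / [7.68 × (0.657 × 3.53 − 0.117) − 1] = 131.4 / 15.91 = 8.256 mg/L.
Correct the yield for decay: Y_obs = Y/(1 + k_d θ_c) = 0.657 / (1 + 0.117 × 7.68) = 0.657 / 1.899 = 0.3461.
Q·(S₀ − S) = 2020 × (1580 − 8.26) × 10⁻³ = 3175 kg/d removed.
Net biomass production P_X = Y_obs × Q·(S₀ − S) = 0.3461 × 3175 = 1099 kg VSS/d.

P_X ≈ 1100 kg VSS/d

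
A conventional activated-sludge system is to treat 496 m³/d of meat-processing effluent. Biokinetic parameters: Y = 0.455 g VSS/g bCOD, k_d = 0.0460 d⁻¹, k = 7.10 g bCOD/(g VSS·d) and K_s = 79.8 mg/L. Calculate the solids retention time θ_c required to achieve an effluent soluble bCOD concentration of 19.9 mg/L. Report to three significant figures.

θ_c ≈ 1.67 d

From 1/θ_c = Y·k·S/(K_s + S) − k_d: Y·k·S/(K_s+S) = 0.455 × 7.10 × 19.9 / (79.8 + 19.9) = 0.6448 d⁻¹.
θ_c = 1/(μ − k_d) = 1/(0.6448 − 0.0460) = 1/0.5988 = 1.670 d.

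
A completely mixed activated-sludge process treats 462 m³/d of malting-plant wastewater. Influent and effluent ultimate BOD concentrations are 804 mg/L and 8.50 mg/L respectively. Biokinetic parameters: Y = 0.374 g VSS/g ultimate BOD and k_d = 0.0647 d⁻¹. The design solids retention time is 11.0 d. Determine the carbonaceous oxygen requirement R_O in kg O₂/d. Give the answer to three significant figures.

Observed yield with endogenous decay: Y_obs = Y / (1 + k_d·θ_c) = 0.374 / (1 + 0.0647 × 11.0) = 0.374 / 1.712 = 0.2185 g VSS/g ultimate BOD.
Mass of ultimate BOD removed per day: Q(S₀ − S) = 462 × 795.5 g/m³ = 367.5 kg/d.
P_X = Y_obs·Q·(S₀ − S) = 0.2185 × 367.5 = 80.30 kg VSS/d.
Carbonaceous O₂ demand = substrate oxidised − cell-mass equivalent = 367.5 − 1.42 × 80.30 = 253.5 kg O₂/d.

R_O ≈ 253 kg O₂/d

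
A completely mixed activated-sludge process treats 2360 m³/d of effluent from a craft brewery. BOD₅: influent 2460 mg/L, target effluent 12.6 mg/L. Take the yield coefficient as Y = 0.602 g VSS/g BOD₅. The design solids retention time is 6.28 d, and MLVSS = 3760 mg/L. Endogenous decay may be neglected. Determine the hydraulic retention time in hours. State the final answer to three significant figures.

With k_d = 0 the design equation reduces to V = Y Q (S₀−S) θ_c / X = 0.602 × 2360 × (2460 − 12.6) × 6.28 / 3760 = 5807 m³.
τ = V/Q = 5807/2360 = 2.461 d, or 59.06 h.

τ ≈ 59.1 h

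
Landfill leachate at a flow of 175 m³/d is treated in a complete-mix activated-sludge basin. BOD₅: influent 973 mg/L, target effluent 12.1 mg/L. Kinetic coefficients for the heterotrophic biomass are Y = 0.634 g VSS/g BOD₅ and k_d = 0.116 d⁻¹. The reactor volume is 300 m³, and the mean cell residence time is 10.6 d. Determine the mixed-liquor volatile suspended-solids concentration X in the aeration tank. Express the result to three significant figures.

From V·X·(1 + k_d·θ_c) = Y·Q·(S₀ − S)·θ_c: X = 0.634 × 175 × (973 − 12.1) × 10.6 / [300 × (1 + 0.116 × 10.6)] = 1690 mg/L.

X ≈ 1690 mg/L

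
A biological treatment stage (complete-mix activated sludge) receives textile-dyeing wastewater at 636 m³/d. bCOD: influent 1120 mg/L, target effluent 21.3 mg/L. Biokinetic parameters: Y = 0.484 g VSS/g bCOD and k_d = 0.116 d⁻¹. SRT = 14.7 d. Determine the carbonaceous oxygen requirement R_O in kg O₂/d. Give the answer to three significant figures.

The observed yield is Y_obs = Y/(1 + k_d·θ_c) = 0.484 / (1 + 0.116 × 14.7) = 0.484 / 2.705 = 0.1789 g VSS per g bCOD removed.
Substrate removed = Q·(S₀ − S) = 636 m³/d × (1120 − 21.3) g/m³ = 6.99×10^5 g/d = 698.8 kg/d.
P_X = Y_obs·Q·(S₀ − S) = 0.1789 × 698.8 = 125.0 kg VSS/d.
R_O = Q·ΔS − 1.42 P_X = 698.8 − 177.5 = 521.2 kg O₂/d.

R_O ≈ 521 kg O₂/d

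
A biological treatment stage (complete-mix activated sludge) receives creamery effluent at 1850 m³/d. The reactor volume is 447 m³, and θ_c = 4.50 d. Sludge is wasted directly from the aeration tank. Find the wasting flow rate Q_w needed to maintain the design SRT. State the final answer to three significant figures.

For wasting at MLVSS concentration, Q_w = V/θ_c = 447.0/4.50 = 99.33 m³/d.

Q_w ≈ 99.3 m³/d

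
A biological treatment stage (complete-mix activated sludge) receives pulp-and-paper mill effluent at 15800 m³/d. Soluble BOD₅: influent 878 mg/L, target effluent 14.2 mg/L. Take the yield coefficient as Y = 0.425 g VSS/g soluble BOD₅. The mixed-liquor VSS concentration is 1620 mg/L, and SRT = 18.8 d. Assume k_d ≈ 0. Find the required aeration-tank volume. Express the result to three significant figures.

With k_d = 0 the design equation reduces to V = Y Q (S₀−S) θ_c / X = 0.425 × 15800 × (878 − 14.2) × 18.8 / 1620 = 67313 m³.

V ≈ 67300 m³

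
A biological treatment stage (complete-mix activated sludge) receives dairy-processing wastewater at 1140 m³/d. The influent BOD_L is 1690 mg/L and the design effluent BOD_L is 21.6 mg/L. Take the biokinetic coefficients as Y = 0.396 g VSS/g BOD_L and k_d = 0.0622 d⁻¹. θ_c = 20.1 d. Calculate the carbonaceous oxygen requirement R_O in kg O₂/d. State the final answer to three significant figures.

R_O ≈ 1430 kg O₂/d

Correct the yield for decay: Y_obs = Y/(1 + k_d θ_c) = 0.396 / (1 + 0.0622 × 20.1) = 0.396 / 2.250 = 0.1760.
Mass of BOD_L removed per day: Q(S₀ − S) = 1140 × 1668 g/m³ = 1902 kg/d.
Net sludge production P_X = 0.1760 × 1902 = 334.7 kg VSS/d.
Carbonaceous O₂ demand = substrate oxidised − cell-mass equivalent = 1902 − 1.42 × 334.7 = 1427 kg O₂/d.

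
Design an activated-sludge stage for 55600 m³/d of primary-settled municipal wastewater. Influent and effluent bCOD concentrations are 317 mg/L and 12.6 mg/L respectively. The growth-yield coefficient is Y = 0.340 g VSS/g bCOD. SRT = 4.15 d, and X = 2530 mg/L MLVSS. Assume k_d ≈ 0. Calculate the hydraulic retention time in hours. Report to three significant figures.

τ ≈ 4.07 h

With k_d = 0 the design equation reduces to V = Y Q (S₀−S) θ_c / X = 0.340 × 55600 × (317 − 12.6) × 4.15 / 2530 = 9439 m³.
HRT = V/Q = 9439 m³ / 55600 m³·d⁻¹ = 0.1698 d × 24 = 4.074 h.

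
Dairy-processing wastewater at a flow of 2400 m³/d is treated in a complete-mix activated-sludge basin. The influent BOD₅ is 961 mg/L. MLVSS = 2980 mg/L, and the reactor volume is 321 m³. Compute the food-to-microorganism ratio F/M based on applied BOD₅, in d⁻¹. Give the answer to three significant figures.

F/M ≈ 2.41 d⁻¹

Food-to-microorganism ratio F/M = Q S₀ / (V X) = 2400 × 961 / (321.0 × 2980) = 2.411 d⁻¹.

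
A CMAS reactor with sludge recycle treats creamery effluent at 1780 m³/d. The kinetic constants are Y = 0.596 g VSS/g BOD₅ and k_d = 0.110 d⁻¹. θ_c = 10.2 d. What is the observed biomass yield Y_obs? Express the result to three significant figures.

Correct the yield for decay: Y_obs = Y/(1 + k_d θ_c) = 0.596 / (1 + 0.110 × 10.2) = 0.596 / 2.122 = 0.2809.

Y_obs ≈ 0.281 g VSS/g BOD₅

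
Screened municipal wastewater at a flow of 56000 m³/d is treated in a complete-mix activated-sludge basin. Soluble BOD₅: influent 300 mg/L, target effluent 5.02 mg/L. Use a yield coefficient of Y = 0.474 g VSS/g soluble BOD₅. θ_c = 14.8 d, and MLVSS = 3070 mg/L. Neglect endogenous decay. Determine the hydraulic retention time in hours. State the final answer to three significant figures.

With k_d = 0 the design equation reduces to V = Y Q (S₀−S) θ_c / X = 0.474 × 56000 × (300 − 5.02) × 14.8 / 3070 = 37747 m³.
HRT = V/Q = 37747 m³ / 56000 m³·d⁻¹ = 0.6741 d × 24 = 16.18 h.

τ ≈ 16.2 h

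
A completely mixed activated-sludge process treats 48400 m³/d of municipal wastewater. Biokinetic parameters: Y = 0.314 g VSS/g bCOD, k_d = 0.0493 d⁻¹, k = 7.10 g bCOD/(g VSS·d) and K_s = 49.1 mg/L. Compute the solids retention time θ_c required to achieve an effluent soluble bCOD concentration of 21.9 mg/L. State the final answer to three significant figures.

θ_c ≈ 1.57 d

From 1/θ_c = Y·k·S/(K_s + S) − k_d: Y·k·S/(K_s+S) = 0.314 × 7.10 × 21.9 / (49.1 + 21.9) = 0.6877 d⁻¹.
Then 1/θ_c = μ − k_d = 0.6877 − 0.0493 = 0.6384 d⁻¹, giving θ_c = 1.567 d.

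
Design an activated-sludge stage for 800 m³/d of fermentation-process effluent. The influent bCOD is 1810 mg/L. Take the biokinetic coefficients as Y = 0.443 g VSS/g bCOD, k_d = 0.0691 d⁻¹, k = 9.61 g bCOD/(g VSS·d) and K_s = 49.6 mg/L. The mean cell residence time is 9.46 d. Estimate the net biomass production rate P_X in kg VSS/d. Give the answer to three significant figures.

From the Monod/SRT balance for a CMAS, S = K_s·(1+k_d θ_c)/[θ_c·(Y k − k_d) − 1] = 49.6 × (1 + 0.0691 × 9.46) / [9.46 × (0.443 × 9.61 − 0.0691) − 1] = 82.02 / 38.62 = 2.124 mg/L.
Observed yield with endogenous decay: Y_obs = Y / (1 + k_d·θ_c) = 0.443 / (1 + 0.0691 × 9.46) = 0.443 / 1.654 = 0.2679 g VSS/g bCOD.
ΔS = 1810 − 2.12 = 1808 mg/L, so the substrate removal rate is 800 × 1808/1000 = 1446 kg bCOD/d.
P_X = Y_obs · Q(S₀ − S) = 0.2679 × 1446 = 387.4 kg VSS/d.

P_X ≈ 387 kg VSS/d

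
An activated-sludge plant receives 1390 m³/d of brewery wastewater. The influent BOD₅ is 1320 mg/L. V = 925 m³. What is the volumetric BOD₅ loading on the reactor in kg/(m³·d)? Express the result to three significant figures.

Applied BOD₅ load per unit volume = Q·S₀/V = (1390 × 1320/1000)/925.0 = 1.984 kg BOD₅·m⁻³·d⁻¹.

L_v ≈ 1.98 kg BOD₅/(m³·d)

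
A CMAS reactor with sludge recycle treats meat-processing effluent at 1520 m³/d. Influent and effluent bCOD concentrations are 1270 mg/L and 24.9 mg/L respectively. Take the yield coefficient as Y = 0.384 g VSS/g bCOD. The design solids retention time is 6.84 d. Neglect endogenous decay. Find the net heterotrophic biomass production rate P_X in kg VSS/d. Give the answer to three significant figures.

P_X ≈ 727 kg VSS/d

No decay correction is needed, so Y_obs = Y = 0.384.
ΔS = 1270 − 24.9 = 1245 mg/L, so the substrate removal rate is 1520 × 1245/1000 = 1893 kg bCOD/d.
Biomass produced: P_X = Y_obs·Q·ΔS = 0.3840 × 1893 ≈ 726.7 kg VSS/d.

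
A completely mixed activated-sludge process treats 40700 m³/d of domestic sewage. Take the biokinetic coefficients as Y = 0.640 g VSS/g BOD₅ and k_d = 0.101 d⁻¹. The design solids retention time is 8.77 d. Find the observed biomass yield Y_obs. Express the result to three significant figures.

Correct the yield for decay: Y_obs = Y/(1 + k_d θ_c) = 0.640 / (1 + 0.101 × 8.77) = 0.640 / 1.886 = 0.3394.

Y_obs ≈ 0.339 g VSS/g BOD₅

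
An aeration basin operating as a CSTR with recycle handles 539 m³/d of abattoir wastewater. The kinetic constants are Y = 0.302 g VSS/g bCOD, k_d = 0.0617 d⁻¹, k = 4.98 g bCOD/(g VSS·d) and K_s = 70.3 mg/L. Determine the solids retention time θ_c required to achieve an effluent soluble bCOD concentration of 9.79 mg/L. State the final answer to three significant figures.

Specific growth rate at S = 9.79 mg/L: μ = YkS/(K_s+S) = 0.302·4.98·9.79/(70.3+9.79) = 0.1838 d⁻¹.
1/θ_c = 0.1838 − 0.0617 = 0.1221 d⁻¹, so θ_c = 8.187 d.

θ_c ≈ 8.19 d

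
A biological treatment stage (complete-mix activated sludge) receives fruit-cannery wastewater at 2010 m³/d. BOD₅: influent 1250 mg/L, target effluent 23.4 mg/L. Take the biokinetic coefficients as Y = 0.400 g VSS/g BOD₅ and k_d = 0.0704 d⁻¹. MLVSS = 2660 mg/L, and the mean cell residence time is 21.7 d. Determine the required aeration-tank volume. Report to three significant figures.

Steady-state biomass mass balance: V·X·(1 + k_d·θ_c) = Y·Q·(S₀ − S)·θ_c, so V = 0.400 × 2010 × (1250 − 23.4) × 21.7 / [2660 × (1 + 0.0704 × 21.7)] = 2.14×10^7 / 6724 = 3183 m³.

V ≈ 3180 m³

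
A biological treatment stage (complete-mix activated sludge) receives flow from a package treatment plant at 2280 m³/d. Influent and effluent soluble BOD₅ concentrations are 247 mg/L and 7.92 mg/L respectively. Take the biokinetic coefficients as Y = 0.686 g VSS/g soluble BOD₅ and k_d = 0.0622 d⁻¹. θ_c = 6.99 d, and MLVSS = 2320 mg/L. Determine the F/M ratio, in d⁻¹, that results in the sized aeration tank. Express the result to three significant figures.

Rearranging the biomass balance for a CMAS with decay, V = Y·Q·ΔS·θ_c / [X·(1+k_d θ_c)] = 0.686 × 2280 × (247 − 7.92) × 6.99 / [2320 × (1 + 0.0622 × 6.99)] = 2.61×10^6 / 3329 = 785.2 m³.
F/M = Q·S₀ / (V·X) = 2280 × 247 / (785.2 × 2320) = 0.3091 g soluble BOD₅·(g VSS·d)⁻¹.

F/M ≈ 0.309 d⁻¹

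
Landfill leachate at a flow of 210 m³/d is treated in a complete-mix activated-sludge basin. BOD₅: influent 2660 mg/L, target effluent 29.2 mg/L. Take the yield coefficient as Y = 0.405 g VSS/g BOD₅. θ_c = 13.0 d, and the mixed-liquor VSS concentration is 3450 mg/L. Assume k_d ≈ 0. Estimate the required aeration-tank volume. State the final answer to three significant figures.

With k_d = 0 the design equation reduces to V = Y Q (S₀−S) θ_c / X = 0.405 × 210 × (2660 − 29.2) × 13.0 / 3450 = 843.1 m³.

V ≈ 843 m³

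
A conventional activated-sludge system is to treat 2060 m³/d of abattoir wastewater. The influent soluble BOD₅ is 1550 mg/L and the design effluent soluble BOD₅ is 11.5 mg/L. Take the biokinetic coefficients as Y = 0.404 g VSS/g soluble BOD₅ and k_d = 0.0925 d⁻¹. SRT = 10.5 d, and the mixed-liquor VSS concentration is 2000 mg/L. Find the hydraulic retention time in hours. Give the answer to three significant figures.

Rearranging the biomass balance for a CMAS with decay, V = Y·Q·ΔS·θ_c / [X·(1+k_d θ_c)] = 0.404 × 2060 × (1550 − 11.5) × 10.5 / [2000 × (1 + 0.0925 × 10.5)] = 1.34×10^7 / 3942 = 3410 m³.
HRT = V/Q = 3410 m³ / 2060 m³·d⁻¹ = 1.655 d × 24 = 39.73 h.

τ ≈ 39.7 h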